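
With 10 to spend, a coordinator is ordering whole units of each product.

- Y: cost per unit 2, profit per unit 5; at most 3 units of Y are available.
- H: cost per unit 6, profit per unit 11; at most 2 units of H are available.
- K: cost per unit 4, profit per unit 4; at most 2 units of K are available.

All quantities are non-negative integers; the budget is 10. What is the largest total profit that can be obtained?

21

Y has the best ratio (5/2); taking only Y gives at most 3×5 = 15 (stopped by the supply cap of 3).
Mixing does better — 2×Y and 1×H: cost 10 ≤ 10, profit 2·5 + 1·11 = 21.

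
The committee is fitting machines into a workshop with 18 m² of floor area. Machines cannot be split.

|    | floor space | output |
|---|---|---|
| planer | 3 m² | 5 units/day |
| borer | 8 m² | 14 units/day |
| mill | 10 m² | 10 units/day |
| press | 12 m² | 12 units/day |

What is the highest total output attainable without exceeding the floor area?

24

This is an integer program with binary decision variables.
Allowing fractional choices, the relaxed optimum would be about 26.0, but machines are indivisible.
planer + press: floor space 3 + 12 = 15 ≤ 18, output 5 + 12 = 17.
planer + borer: floor space 3 + 8 = 11 ≤ 18, output 5 + 14 = 19.
borer + mill: floor space 8 + 10 = 18 ≤ 18, output 14 + 10 = 24.
Best is borer and mill with total output 24.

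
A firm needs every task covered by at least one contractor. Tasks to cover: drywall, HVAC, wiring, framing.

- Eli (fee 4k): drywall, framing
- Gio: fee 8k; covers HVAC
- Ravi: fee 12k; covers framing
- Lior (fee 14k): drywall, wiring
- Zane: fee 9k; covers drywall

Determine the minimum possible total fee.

26

Choose Eli, Gio, and Lior: together they cover drywall, HVAC, wiring, framing — every task.
Total fee: 4 + 8 + 14 = 26.
No cover costs less than 26.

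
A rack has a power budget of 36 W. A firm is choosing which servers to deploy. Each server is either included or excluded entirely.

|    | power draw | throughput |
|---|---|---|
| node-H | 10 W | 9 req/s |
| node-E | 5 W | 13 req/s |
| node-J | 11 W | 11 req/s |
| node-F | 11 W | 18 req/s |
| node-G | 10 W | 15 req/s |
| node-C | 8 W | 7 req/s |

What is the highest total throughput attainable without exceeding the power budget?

55

Allowing fractional choices, the relaxed optimum would be about 56.0, but servers are indivisible.
node-E + node-J + node-F + node-C: power draw 5 + 11 + 11 + 8 = 35 ≤ 36, throughput 13 + 11 + 18 + 7 = 49.
node-E + node-F + node-G + node-C: power draw 5 + 11 + 10 + 8 = 34 ≤ 36, throughput 13 + 18 + 15 + 7 = 53.
node-H + node-E + node-F + node-G: power draw 10 + 5 + 11 + 10 = 36 ≤ 36, throughput 9 + 13 + 18 + 15 = 55.
Best is node-H, node-E, node-F, and node-G with total throughput 55.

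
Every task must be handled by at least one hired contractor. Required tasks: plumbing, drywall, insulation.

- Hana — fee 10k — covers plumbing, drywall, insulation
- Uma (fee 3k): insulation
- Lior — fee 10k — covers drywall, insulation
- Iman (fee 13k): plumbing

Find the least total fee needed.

10

The greedy cost-per-new-task heuristic would pick Uma and Hana for 13, but a cheaper cover exists.
Hana alone covers plumbing, drywall, insulation — every task.
Total fee: 10.
No cover costs less than 10.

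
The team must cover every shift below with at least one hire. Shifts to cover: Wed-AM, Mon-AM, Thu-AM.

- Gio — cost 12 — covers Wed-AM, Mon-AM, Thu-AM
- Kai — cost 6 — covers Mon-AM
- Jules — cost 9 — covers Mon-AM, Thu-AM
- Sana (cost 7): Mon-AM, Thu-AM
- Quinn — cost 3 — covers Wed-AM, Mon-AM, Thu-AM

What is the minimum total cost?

3

This is an integer covering problem.
Quinn alone covers Wed-AM, Mon-AM, Thu-AM — every shift.
Total cost: 3.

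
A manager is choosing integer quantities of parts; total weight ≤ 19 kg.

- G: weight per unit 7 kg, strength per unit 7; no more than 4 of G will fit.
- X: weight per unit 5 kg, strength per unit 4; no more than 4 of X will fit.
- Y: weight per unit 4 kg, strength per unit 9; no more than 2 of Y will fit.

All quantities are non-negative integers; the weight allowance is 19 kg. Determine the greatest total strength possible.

26

Y has the best ratio (9/4); taking only Y gives at most 2×9 = 18 (stopped by the supply cap of 2).
Mixing does better — 2×X and 2×Y: weight 18 ≤ 19, strength 2·4 + 2·9 = 26.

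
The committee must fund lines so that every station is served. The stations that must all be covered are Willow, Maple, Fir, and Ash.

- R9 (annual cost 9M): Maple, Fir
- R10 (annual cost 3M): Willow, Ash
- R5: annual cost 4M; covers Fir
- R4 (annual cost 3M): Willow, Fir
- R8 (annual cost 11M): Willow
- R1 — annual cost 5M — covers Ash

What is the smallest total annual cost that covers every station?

12

This is a weighted set-cover instance.
The greedy cost-per-new-station heuristic would pick R10, R4, and R9 for 15, but a cheaper cover exists.
Choose R9 and R10: together they cover Willow, Maple, Fir, Ash — every station.
Total annual cost: 9 + 3 = 12.
No cover costs less than 12.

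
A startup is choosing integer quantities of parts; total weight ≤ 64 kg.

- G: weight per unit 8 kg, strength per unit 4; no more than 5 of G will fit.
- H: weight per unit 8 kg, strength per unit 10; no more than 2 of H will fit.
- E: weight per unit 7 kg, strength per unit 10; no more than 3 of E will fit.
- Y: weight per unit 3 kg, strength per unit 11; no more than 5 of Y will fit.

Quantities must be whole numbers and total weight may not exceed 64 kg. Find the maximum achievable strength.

109

1×G, 2×H, 3×E, and 5×Y: weight 60 ≤ 64, strength 1·4 + 2·10 + 3·10 + 5·11 = 109.
2×H, 3×E, and 5×Y: weight 52 ≤ 64, strength 2·10 + 3·10 + 5·11 = 105.
Best is 109.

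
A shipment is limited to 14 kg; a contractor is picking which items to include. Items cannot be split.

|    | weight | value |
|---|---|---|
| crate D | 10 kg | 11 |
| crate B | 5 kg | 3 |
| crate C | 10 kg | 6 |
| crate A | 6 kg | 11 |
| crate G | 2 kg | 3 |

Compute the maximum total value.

Take crate B, crate A, and crate G: weight 5 + 6 + 2 = 13 ≤ 14, value 3 + 11 + 3 = 17.
No other feasible combination does better.

17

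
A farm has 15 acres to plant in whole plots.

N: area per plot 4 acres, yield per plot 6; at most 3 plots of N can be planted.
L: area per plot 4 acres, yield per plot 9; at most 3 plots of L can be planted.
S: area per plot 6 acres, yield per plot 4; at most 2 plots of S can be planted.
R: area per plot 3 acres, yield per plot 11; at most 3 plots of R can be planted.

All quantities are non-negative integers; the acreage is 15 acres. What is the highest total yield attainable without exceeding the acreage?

Take 1×L and 3×R: area 13 ≤ 15, yield 1·9 + 3·11 = 42.
R has the best ratio (11/3) and is taken to its limit of 3; remaining capacity is filled optimally with the others.

42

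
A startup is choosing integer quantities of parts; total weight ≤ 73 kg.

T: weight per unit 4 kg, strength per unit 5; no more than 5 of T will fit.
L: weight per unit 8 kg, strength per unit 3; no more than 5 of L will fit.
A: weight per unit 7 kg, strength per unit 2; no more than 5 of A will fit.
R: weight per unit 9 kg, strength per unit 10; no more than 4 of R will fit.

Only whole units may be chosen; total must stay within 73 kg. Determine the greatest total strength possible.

T has the best ratio (5/4); taking only T gives at most 5×5 = 25 (stopped by the supply cap of 5).
Mixing does better — 5×T, 2×L, and 4×R: weight 72 ≤ 73, strength 5·5 + 2·3 + 4·10 = 71.

71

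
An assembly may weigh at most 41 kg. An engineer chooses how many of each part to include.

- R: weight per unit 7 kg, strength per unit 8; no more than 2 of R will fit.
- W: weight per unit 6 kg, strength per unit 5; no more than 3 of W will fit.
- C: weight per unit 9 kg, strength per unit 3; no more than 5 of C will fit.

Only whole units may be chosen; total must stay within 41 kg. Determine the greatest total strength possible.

34

This is a bounded integer knapsack.
2×R and 3×W: weight 32 ≤ 41, strength 2·8 + 3·5 = 31.
2×R, 3×W, and 1×C: weight 41 ≤ 41, strength 2·8 + 3·5 + 1·3 = 34.
Best is 34.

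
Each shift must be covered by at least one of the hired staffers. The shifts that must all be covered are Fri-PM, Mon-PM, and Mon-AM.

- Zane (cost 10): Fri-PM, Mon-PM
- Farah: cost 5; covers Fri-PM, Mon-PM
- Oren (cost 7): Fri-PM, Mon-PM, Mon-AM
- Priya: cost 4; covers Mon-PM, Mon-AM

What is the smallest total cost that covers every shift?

The greedy cost-per-new-shift heuristic would pick Priya and Farah for 9, but a cheaper cover exists.
Oren alone covers Fri-PM, Mon-PM, Mon-AM — every shift.
Total cost: 7.
No cover costs less than 7.

7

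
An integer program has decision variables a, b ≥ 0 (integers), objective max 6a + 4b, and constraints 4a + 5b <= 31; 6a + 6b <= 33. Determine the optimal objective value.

(a,b)=(5,0): 4·5+5·0=20≤31, 6·5+6·0=30≤33, objective 30.
(a,b)=(4,1): 4·4+5·1=21≤31, 6·4+6·1=30≤33, objective 28.
(a,b)=(4,0): 4·4+5·0=16≤31, 6·4+6·0=24≤33, objective 24.
No feasible integer point exceeds 30.

30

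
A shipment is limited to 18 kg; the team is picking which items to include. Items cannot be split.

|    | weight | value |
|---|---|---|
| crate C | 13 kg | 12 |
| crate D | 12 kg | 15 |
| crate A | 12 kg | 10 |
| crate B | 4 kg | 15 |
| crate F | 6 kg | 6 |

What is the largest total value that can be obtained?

crate C + crate B: weight 13 + 4 = 17 ≤ 18, value 12 + 15 = 27.
crate D + crate B: weight 12 + 4 = 16 ≤ 18, value 15 + 15 = 30.
Best is crate D and crate B with total value 30.

30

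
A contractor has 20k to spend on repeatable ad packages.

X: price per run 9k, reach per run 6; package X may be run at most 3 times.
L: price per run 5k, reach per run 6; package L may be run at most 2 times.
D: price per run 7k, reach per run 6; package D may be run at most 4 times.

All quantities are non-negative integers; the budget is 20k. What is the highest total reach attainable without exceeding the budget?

2×L and 1×D: price 17 ≤ 20, reach 2·6 + 1·6 = 18.
1×L and 2×D: price 19 ≤ 20, reach 1·6 + 2·6 = 18.
Best is 18.

18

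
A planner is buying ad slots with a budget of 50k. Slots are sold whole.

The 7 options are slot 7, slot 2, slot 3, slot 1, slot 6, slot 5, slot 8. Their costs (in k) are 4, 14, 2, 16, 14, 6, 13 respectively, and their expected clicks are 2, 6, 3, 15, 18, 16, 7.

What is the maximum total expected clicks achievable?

This is an integer program with binary decision variables.
Allowing fractional choices, the relaxed optimum would be about 58.5, but ad slots are indivisible.
slot 1 + slot 6 + slot 5 + slot 8: cost 16 + 14 + 6 + 13 = 49 ≤ 50, expected clicks 15 + 18 + 16 + 7 = 56.
slot 2 + slot 1 + slot 6 + slot 5: cost 14 + 16 + 14 + 6 = 50 ≤ 50, expected clicks 6 + 15 + 18 + 16 = 55.
Best is slot 1, slot 6, slot 5, and slot 8 with total expected clicks 56.

56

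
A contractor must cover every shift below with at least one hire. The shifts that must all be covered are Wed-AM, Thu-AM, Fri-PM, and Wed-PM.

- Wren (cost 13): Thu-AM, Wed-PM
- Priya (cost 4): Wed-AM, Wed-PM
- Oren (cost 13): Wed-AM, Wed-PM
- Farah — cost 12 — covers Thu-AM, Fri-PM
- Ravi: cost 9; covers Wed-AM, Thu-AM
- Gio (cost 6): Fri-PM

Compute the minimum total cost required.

16

Choose Priya and Farah: together they cover Wed-AM, Thu-AM, Fri-PM, Wed-PM — every shift.
Total cost: 4 + 12 = 16.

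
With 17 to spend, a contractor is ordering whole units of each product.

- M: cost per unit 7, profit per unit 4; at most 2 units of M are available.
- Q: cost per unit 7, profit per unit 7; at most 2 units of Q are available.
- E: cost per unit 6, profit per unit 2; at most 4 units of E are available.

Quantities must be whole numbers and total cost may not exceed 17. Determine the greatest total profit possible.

Q has the best ratio (7/7); taking only Q gives at most 2×7 = 14 (stopped by the cost limit).
Optimal: 2×Q: cost 14 ≤ 17, profit 2·7 = 14.

14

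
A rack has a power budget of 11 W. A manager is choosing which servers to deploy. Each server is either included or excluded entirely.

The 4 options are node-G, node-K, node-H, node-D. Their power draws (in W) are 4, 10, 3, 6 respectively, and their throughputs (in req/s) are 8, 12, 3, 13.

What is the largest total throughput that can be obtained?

Take node-G and node-D: power draw 4 + 6 = 10 ≤ 11, throughput 8 + 13 = 21.
No other feasible combination does better.

21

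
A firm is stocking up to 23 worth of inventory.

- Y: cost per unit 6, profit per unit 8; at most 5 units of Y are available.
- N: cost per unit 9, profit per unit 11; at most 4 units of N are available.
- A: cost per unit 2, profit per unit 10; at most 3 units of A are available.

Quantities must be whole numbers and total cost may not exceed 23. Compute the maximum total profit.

1×Y, 1×N, and 3×A: cost 21 ≤ 23, profit 1·8 + 1·11 + 3·10 = 49.
2×Y and 3×A: cost 18 ≤ 23, profit 2·8 + 3·10 = 46.
Best is 49.

49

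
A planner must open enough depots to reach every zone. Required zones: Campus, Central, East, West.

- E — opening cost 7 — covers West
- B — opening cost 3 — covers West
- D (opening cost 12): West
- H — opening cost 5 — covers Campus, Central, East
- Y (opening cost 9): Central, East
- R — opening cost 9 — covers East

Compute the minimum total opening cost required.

8

This is a weighted set-cover instance.
Choose B and H: together they cover Campus, Central, East, West — every zone.
Total opening cost: 3 + 5 = 8.
No cover costs less than 8.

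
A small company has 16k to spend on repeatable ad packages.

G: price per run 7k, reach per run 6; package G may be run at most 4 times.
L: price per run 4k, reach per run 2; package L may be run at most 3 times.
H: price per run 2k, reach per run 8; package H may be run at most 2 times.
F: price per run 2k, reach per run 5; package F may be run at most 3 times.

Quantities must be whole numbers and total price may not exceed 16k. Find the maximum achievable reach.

This is a bounded integer knapsack.
1×G, 2×H, and 2×F: price 15 ≤ 16, reach 1·6 + 2·8 + 2·5 = 32.
1×L, 2×H, and 3×F: price 14 ≤ 16, reach 1·2 + 2·8 + 3·5 = 33.
Best is 33.

33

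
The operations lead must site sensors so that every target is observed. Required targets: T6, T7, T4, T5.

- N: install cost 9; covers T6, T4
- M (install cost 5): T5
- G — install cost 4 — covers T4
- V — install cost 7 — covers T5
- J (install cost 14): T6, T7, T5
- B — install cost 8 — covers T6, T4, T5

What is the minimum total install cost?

18

The greedy cost-per-new-target heuristic would pick B and J for 22, but a cheaper cover exists.
Choose G and J: together they cover T6, T7, T4, T5 — every target.
Total install cost: 4 + 14 = 18.
No cover costs less than 18.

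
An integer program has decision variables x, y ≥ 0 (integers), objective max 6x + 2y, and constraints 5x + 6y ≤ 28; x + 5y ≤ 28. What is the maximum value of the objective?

30

The continuous relaxation peaks at (5.6, 0) with value 33.60; rounding to a feasible lattice point costs some objective.
(x,y)=(5,0): 5·5+6·0=25≤28, 1·5+5·0=5≤28, objective 30.
(x,y)=(4,1): 5·4+6·1=26≤28, 1·4+5·1=9≤28, objective 26.
No feasible integer point exceeds 30.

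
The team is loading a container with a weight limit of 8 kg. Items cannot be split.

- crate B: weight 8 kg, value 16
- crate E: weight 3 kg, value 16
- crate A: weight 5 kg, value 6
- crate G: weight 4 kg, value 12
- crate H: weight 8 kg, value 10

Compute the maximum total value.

28

crate E + crate A: weight 3 + 5 = 8 ≤ 8, value 16 + 6 = 22.
crate E: weight 3 ≤ 8, value 16.
crate E + crate G: weight 3 + 4 = 7 ≤ 8, value 16 + 12 = 28.
Best is crate E and crate G with total value 28.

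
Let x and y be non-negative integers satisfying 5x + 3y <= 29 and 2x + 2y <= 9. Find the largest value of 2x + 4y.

16

The continuous relaxation peaks at (0, 4.5) with value 18.00; rounding to a feasible lattice point costs some objective.
(x,y)=(0,4): 5·0+3·4=12≤29, 2·0+2·4=8≤9, objective 16.
(x,y)=(1,3): 5·1+3·3=14≤29, 2·1+2·3=8≤9, objective 14.
(x,y)=(0,3): 5·0+3·3=9≤29, 2·0+2·3=6≤9, objective 12.
No feasible integer point exceeds 16.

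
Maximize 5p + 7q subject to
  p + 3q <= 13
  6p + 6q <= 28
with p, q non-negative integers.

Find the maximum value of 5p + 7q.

28

(p,q)=(0,4) is feasible, giving 28.
(p,q)=(1,3) is feasible, giving 26.
No feasible integer point exceeds 28.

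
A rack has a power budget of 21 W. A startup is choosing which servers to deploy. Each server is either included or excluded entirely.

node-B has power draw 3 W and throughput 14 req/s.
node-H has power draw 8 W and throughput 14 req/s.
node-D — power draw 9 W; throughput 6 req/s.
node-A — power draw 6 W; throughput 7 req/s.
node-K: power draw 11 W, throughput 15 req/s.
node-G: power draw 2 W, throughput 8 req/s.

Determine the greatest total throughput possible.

Allowing fractional choices, the relaxed optimum would be about 46.9, but servers are indivisible.
node-H + node-K + node-G: power draw 8 + 11 + 2 = 21 ≤ 21, throughput 14 + 15 + 8 = 37.
node-B + node-H + node-A + node-G: power draw 3 + 8 + 6 + 2 = 19 ≤ 21, throughput 14 + 14 + 7 + 8 = 43.
node-B + node-K + node-G: power draw 3 + 11 + 2 = 16 ≤ 21, throughput 14 + 15 + 8 = 37.
Best is node-B, node-H, node-A, and node-G with total throughput 43.

43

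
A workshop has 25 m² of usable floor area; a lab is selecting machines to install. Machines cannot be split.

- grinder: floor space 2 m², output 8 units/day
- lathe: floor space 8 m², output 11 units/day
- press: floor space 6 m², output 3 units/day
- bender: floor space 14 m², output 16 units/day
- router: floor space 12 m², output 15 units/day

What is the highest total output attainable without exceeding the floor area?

35

Allowing fractional choices, the relaxed optimum would be about 37.4, but machines are indivisible.
grinder + lathe + router: floor space 2 + 8 + 12 = 22 ≤ 25, output 8 + 11 + 15 = 34.
grinder + lathe + bender: floor space 2 + 8 + 14 = 24 ≤ 25, output 8 + 11 + 16 = 35.
Best is grinder, lathe, and bender with total output 35.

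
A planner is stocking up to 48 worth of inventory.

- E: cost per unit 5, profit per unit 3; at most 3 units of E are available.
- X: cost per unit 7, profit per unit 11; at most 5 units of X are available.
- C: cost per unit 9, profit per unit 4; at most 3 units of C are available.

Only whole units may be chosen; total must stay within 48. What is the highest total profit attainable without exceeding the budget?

61

Take 2×E and 5×X: cost 45 ≤ 48, profit 2·3 + 5·11 = 61.
X has the best ratio (11/7) and is taken to its limit of 5; remaining capacity is filled optimally with the others.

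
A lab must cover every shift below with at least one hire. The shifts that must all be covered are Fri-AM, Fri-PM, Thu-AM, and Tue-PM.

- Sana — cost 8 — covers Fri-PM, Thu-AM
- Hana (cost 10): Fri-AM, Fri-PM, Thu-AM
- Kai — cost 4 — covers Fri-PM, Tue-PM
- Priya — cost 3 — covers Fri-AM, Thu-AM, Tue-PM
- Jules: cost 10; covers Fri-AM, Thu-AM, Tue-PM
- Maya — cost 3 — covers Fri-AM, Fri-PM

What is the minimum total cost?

Choose Priya and Maya: together they cover Fri-AM, Fri-PM, Thu-AM, Tue-PM — every shift.
Total cost: 3 + 3 = 6.
No cover costs less than 6.

6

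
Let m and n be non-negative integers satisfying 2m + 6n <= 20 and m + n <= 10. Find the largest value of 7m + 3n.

70

(m,n)=(10,0): 2·10+6·0=20≤20, 1·10+1·0=10≤10, objective 70.
(m,n)=(9,0): 2·9+6·0=18≤20, 1·9+1·0=9≤10, objective 63.
Maximum is 70 at (m,n)=(10,0).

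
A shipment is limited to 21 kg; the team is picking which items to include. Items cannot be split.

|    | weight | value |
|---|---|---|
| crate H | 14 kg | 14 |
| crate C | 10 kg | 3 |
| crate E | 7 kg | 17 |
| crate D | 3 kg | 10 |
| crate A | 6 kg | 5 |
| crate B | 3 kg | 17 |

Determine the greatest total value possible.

Treat it as a binary knapsack problem.
crate H + crate D + crate B: weight 14 + 3 + 3 = 20 ≤ 21, value 14 + 10 + 17 = 41.
crate E + crate D + crate A + crate B: weight 7 + 3 + 6 + 3 = 19 ≤ 21, value 17 + 10 + 5 + 17 = 49.
crate E + crate D + crate B: weight 7 + 3 + 3 = 13 ≤ 21, value 17 + 10 + 17 = 44.
Best is crate E, crate D, crate A, and crate B with total value 49.

49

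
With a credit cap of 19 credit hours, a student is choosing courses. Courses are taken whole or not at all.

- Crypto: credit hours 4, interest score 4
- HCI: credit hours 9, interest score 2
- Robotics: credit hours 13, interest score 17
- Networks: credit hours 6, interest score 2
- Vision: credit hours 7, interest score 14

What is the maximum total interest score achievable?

Allowing fractional choices, the relaxed optimum would be about 29.7, but courses are indivisible.
Crypto + Robotics: credit hours 4 + 13 = 17 ≤ 19, interest score 4 + 17 = 21.
Crypto + Networks + Vision: credit hours 4 + 6 + 7 = 17 ≤ 19, interest score 4 + 2 + 14 = 20.
Robotics + Networks: credit hours 13 + 6 = 19 ≤ 19, interest score 17 + 2 = 19.
Best is Crypto and Robotics with total interest score 21.

21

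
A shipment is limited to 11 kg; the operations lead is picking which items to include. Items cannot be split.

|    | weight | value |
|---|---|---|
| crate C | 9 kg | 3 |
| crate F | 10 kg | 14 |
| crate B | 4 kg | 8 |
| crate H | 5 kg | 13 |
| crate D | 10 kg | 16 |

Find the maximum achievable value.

21

Allowing fractional choices, the relaxed optimum would be about 24.2, but items are indivisible.
crate B + crate H: weight 4 + 5 = 9 ≤ 11, value 8 + 13 = 21.
crate F: weight 10 ≤ 11, value 14.
crate D: weight 10 ≤ 11, value 16.
Best is crate B and crate H with total value 21.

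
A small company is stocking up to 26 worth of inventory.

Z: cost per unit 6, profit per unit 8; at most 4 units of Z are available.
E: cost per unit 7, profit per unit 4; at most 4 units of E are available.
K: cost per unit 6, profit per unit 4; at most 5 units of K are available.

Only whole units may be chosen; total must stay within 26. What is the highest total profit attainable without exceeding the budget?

3×Z and 1×K: cost 24 ≤ 26, profit 3·8 + 1·4 = 28.
4×Z: cost 24 ≤ 26, profit 4·8 = 32.
Best is 32.

32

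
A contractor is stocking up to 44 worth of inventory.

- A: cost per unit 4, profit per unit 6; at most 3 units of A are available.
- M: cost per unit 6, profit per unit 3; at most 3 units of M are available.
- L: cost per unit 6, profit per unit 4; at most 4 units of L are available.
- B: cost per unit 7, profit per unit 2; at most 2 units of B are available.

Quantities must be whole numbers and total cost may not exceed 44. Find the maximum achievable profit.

This is a bounded integer knapsack.
A has the best ratio (6/4); taking only A gives at most 3×6 = 18 (stopped by the supply cap of 3).
Mixing does better — 3×A, 1×M, and 4×L: cost 42 ≤ 44, profit 3·6 + 1·3 + 4·4 = 37.

37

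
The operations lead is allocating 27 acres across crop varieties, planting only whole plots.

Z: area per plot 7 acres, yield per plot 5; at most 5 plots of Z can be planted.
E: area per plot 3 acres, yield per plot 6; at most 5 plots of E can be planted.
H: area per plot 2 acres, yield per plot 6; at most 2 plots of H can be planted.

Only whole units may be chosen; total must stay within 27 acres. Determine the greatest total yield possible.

47

1×Z, 5×E, and 2×H: area 26 ≤ 27, yield 1·5 + 5·6 + 2·6 = 47.
5×E and 2×H: area 19 ≤ 27, yield 5·6 + 2·6 = 42.
Best is 47.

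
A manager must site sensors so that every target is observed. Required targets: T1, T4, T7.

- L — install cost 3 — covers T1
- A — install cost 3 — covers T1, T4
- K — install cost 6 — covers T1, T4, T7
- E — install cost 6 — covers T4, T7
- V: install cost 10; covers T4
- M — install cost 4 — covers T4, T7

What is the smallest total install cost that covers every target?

6

This is an integer covering problem.
K alone covers T1, T4, T7 — every target.
Total install cost: 6.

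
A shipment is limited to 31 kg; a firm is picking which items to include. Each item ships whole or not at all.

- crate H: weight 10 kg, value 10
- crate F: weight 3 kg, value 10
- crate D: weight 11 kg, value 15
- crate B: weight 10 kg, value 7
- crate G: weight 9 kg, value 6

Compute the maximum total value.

35

Allowing fractional choices, the relaxed optimum would be about 39.9, but items are indivisible.
crate F + crate D + crate B: weight 3 + 11 + 10 = 24 ≤ 31, value 10 + 15 + 7 = 32.
crate H + crate F + crate D: weight 10 + 3 + 11 = 24 ≤ 31, value 10 + 10 + 15 = 35.
Best is crate H, crate F, and crate D with total value 35.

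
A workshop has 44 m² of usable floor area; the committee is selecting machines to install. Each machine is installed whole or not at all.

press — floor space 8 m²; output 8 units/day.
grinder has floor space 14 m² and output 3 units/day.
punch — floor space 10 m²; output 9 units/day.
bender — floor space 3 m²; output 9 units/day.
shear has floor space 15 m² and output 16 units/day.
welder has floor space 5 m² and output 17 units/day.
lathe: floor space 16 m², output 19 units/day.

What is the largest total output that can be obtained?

This is a 0-1 knapsack instance.
Take press, punch, bender, welder, and lathe: floor space 8 + 10 + 3 + 5 + 16 = 42 ≤ 44, output 8 + 9 + 9 + 17 + 19 = 62.
No other feasible combination does better.

62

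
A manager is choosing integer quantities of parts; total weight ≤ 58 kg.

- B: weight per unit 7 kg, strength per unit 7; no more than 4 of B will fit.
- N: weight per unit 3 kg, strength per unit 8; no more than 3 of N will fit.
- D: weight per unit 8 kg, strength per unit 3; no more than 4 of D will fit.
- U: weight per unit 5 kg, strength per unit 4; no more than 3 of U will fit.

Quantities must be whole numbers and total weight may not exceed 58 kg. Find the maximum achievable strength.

This is a bounded integer knapsack.
N has the best ratio (8/3); taking only N gives at most 3×8 = 24 (stopped by the supply cap of 3).
Mixing does better — 4×B, 3×N, and 3×U: weight 52 ≤ 58, strength 4·7 + 3·8 + 3·4 = 64.

64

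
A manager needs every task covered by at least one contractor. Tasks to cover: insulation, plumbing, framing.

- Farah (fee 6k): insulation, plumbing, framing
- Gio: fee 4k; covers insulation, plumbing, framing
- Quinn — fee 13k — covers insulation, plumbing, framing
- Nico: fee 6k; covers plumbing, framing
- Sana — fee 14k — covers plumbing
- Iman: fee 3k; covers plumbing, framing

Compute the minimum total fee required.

This is an integer covering problem.
Gio alone covers insulation, plumbing, framing — every task.
Total fee: 4.
No cover costs less than 4.

4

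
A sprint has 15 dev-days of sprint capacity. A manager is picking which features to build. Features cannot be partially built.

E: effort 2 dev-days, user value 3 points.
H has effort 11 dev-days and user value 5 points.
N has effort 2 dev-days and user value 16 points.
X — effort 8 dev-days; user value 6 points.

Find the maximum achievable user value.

Treat it as a binary knapsack problem.
Allowing fractional choices, the relaxed optimum would be about 26.4, but features are indivisible.
E + N + X: effort 2 + 2 + 8 = 12 ≤ 15, user value 3 + 16 + 6 = 25.
E + H + N: effort 2 + 11 + 2 = 15 ≤ 15, user value 3 + 5 + 16 = 24.
Best is E, N, and X with total user value 25.

25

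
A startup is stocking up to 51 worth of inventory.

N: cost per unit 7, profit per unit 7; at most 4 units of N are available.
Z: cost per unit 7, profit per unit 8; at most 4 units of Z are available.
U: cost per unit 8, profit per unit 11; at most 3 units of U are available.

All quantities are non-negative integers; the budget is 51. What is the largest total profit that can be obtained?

U has the best ratio (11/8); taking only U gives at most 3×11 = 33 (stopped by the supply cap of 3).
Mixing does better — 1×N, 4×Z, and 2×U: cost 51 ≤ 51, profit 1·7 + 4·8 + 2·11 = 61.

61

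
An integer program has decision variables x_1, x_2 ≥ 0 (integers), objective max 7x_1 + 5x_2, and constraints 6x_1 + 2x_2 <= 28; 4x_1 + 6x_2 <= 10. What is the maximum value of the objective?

Relaxing integrality, the LP optimum is 17.50 at (x_1,x_2) = (2.5, 0), which is not an integer point.
(x_1,x_2)=(2,0): 6·2+2·0=12≤28, 4·2+6·0=8≤10, objective 14.
(x_1,x_2)=(1,1): 6·1+2·1=8≤28, 4·1+6·1=10≤10, objective 12.
(x_1,x_2)=(1,0): 6·1+2·0=6≤28, 4·1+6·0=4≤10, objective 7.
The best lattice point is (2,0), giving 14.

14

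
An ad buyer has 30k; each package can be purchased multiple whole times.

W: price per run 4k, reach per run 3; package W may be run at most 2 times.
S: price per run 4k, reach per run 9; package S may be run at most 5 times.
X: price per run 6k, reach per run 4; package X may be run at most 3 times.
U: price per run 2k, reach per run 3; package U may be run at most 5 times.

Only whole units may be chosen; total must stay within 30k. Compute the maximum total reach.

Take 5×S and 5×U: price 30 ≤ 30, reach 5·9 + 5·3 = 60.
S has the best ratio (9/4) and is taken to its limit of 5; remaining capacity is filled optimally with the others.

60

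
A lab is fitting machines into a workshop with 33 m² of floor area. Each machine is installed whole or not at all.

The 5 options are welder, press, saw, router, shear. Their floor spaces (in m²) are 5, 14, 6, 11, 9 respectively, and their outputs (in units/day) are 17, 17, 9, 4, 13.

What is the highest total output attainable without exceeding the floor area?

Take welder, press, and shear: floor space 5 + 14 + 9 = 28 ≤ 33, output 17 + 17 + 13 = 47.
No other feasible combination does better.

47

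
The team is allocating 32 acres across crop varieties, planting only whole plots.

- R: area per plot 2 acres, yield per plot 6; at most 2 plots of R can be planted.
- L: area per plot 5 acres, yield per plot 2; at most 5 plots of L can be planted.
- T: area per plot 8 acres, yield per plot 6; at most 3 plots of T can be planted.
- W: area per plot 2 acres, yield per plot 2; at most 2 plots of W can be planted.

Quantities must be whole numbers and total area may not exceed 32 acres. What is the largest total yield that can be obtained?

34

This is a bounded integer knapsack.
R has the best ratio (6/2); taking only R gives at most 2×6 = 12 (stopped by the supply cap of 2).
Mixing does better — 2×R, 3×T, and 2×W: area 32 ≤ 32, yield 2·6 + 3·6 + 2·2 = 34.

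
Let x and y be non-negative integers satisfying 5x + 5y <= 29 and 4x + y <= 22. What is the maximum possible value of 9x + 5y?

45

Relaxing integrality, the LP optimum is 50.60 at (x,y) = (5.4, 0.4), which is not an integer point.
(x,y)=(5,0): 5·5+5·0=25≤29, 4·5+1·0=20≤22, objective 45.
(x,y)=(4,1): 5·4+5·1=25≤29, 4·4+1·1=17≤22, objective 41.
No feasible integer point exceeds 45.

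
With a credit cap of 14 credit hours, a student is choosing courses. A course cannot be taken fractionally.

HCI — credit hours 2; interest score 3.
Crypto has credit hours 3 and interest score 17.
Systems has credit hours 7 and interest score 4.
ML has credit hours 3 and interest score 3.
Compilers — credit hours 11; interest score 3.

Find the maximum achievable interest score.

Take HCI, Crypto, and Systems: credit hours 2 + 3 + 7 = 12 ≤ 14, interest score 3 + 17 + 4 = 24.
No feasible combination exceeds this.

24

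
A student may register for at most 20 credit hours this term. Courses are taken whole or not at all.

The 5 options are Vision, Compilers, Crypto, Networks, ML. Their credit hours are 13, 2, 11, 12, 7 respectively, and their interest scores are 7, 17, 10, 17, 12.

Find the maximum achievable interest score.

39

Allowing fractional choices, the relaxed optimum would be about 44.6, but courses are indivisible.
Compilers + Networks: credit hours 2 + 12 = 14 ≤ 20, interest score 17 + 17 = 34.
Compilers + Crypto + ML: credit hours 2 + 11 + 7 = 20 ≤ 20, interest score 17 + 10 + 12 = 39.
Compilers + ML: credit hours 2 + 7 = 9 ≤ 20, interest score 17 + 12 = 29.
Best is Compilers, Crypto, and ML with total interest score 39.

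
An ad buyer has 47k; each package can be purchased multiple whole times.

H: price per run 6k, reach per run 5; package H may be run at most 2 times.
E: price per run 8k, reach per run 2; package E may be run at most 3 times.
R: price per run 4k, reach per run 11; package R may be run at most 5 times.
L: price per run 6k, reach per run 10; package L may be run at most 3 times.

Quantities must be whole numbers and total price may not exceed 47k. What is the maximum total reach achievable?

90

R has the best ratio (11/4); taking only R gives at most 5×11 = 55 (stopped by the supply cap of 5).
Mixing does better — 1×H, 5×R, and 3×L: price 44 ≤ 47, reach 1·5 + 5·11 + 3·10 = 90.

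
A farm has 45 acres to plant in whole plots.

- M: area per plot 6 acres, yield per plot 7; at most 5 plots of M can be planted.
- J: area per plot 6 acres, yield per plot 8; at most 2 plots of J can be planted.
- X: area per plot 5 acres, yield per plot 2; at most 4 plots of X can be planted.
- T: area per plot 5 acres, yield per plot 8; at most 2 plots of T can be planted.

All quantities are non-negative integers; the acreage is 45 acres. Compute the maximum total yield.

This is a bounded integer knapsack.
4×M, 1×J, 1×X, and 2×T: area 45 ≤ 45, yield 4·7 + 1·8 + 1·2 + 2·8 = 54.
3×M, 2×J, 1×X, and 2×T: area 45 ≤ 45, yield 3·7 + 2·8 + 1·2 + 2·8 = 55.
Best is 55.

55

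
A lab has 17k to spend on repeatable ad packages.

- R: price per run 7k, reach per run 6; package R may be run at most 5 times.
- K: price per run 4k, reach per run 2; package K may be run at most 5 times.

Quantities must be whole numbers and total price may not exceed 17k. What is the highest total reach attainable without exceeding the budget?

This is a bounded integer knapsack.
R has the best ratio (6/7); taking only R gives at most 2×6 = 12 (stopped by the price limit).
Optimal: 2×R: price 14 ≤ 17, reach 2·6 = 12.

12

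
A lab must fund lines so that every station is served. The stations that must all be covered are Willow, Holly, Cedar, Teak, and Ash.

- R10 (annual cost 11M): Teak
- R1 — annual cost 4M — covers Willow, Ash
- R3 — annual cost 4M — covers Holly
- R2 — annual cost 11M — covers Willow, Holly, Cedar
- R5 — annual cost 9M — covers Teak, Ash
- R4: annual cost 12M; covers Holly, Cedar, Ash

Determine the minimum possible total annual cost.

The greedy cost-per-new-station heuristic would pick R1, R3, R5, and R2 for 28, but a cheaper cover exists.
Choose R2 and R5: together they cover Willow, Holly, Cedar, Teak, Ash — every station.
Total annual cost: 11 + 9 = 20.
No cover costs less than 20.

20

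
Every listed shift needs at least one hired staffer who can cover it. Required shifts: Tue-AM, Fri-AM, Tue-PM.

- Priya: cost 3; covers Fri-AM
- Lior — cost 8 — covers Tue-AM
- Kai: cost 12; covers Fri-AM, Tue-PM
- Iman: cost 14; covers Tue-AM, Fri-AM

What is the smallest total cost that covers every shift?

20

Choose Lior and Kai: together they cover Tue-AM, Fri-AM, Tue-PM — every shift.
Total cost: 8 + 12 = 20.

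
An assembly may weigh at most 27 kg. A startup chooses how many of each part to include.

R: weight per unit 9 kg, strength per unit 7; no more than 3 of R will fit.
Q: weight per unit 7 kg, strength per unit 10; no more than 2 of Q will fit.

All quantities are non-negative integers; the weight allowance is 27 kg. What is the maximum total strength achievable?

27

Take 1×R and 2×Q: weight 23 ≤ 27, strength 1·7 + 2·10 = 27.
Q has the best ratio (10/7) and is taken to its limit of 2; remaining capacity is filled optimally with the others.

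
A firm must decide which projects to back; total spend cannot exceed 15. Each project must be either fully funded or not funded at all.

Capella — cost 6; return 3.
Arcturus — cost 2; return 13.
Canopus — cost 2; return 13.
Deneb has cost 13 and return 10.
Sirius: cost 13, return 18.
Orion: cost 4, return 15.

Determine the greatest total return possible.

Capella + Arcturus + Orion: cost 6 + 2 + 4 = 12 ≤ 15, return 3 + 13 + 15 = 31.
Arcturus + Canopus + Orion: cost 2 + 2 + 4 = 8 ≤ 15, return 13 + 13 + 15 = 41.
Capella + Arcturus + Canopus + Orion: cost 6 + 2 + 2 + 4 = 14 ≤ 15, return 3 + 13 + 13 + 15 = 44.
Best is Capella, Arcturus, Canopus, and Orion with total return 44.

44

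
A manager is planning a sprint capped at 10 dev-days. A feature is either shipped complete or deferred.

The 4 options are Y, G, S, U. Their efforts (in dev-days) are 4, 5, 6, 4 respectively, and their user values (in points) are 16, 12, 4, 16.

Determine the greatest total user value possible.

Allowing fractional choices, the relaxed optimum would be about 36.8, but features are indivisible.
Y + U: effort 4 + 4 = 8 ≤ 10, user value 16 + 16 = 32.
G + U: effort 5 + 4 = 9 ≤ 10, user value 12 + 16 = 28.
Y + G: effort 4 + 5 = 9 ≤ 10, user value 16 + 12 = 28.
Best is Y and U with total user value 32.

32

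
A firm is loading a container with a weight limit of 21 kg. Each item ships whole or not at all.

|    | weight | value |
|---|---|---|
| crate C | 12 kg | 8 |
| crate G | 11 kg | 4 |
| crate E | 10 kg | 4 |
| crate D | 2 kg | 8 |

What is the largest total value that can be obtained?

16

crate G + crate D: weight 11 + 2 = 13 ≤ 21, value 4 + 8 = 12.
crate C + crate D: weight 12 + 2 = 14 ≤ 21, value 8 + 8 = 16.
crate E + crate D: weight 10 + 2 = 12 ≤ 21, value 4 + 8 = 12.
Best is crate C and crate D with total value 16.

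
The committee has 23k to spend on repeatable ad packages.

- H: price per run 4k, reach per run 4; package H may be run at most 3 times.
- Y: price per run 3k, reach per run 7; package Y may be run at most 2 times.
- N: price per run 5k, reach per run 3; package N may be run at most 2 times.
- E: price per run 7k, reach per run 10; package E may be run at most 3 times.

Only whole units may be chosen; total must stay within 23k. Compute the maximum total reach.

34

Take 2×Y and 2×E: price 20 ≤ 23, reach 2·7 + 2·10 = 34.
Y has the best ratio (7/3) and is taken to its limit of 2; remaining capacity is filled optimally with the others.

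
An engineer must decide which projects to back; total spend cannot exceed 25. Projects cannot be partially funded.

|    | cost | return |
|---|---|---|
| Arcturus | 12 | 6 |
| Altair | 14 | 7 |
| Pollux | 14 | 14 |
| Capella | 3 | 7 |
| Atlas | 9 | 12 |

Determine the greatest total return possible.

26

Take Pollux and Atlas: cost 14 + 9 = 23 ≤ 25, return 14 + 12 = 26.
No other feasible combination does better.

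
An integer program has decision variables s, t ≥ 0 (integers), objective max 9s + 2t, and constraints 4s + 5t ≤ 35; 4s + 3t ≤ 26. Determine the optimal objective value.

(s,t)=(6,0) is feasible, giving 54.
(s,t)=(5,1) is feasible, giving 47.
(s,t)=(5,0) is feasible, giving 45.
The best lattice point is (6,0), giving 54.

54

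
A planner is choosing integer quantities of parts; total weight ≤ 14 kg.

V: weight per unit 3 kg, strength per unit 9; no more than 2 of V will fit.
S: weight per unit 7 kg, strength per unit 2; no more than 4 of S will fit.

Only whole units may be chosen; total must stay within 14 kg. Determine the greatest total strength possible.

2×V and 1×S: weight 13 ≤ 14, strength 2·9 + 1·2 = 20.
2×V: weight 6 ≤ 14, strength 2·9 = 18.
Best is 20.

20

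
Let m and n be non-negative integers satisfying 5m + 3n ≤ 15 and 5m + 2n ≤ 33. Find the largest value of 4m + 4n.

(m,n)=(0,5): 5·0+3·5=15≤15, 5·0+2·5=10≤33, objective 20.
(m,n)=(0,4): 5·0+3·4=12≤15, 5·0+2·4=8≤33, objective 16.
Maximum is 20 at (m,n)=(0,5).

20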